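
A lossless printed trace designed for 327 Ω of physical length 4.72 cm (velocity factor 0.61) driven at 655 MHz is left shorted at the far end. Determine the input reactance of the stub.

X_in ≈ 586 Ω (inductive)

λ = v/f = 0.61·c / 655 MHz = 0.279 m
βl = 2π·l/λ = 2π × 0.169 = 60.8°
tan(βl) = 1.79
For a shorted stub, Z_in = jZ_0·tan(βl)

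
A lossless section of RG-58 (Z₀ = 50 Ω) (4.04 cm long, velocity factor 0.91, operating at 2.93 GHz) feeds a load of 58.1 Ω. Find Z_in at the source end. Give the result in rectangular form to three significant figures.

Z_in ≈ 54.9 + j6.13 Ω

λ = v/f = 0.91·c / 2.93 GHz = 0.0932 m
βl = 2π·l/λ = 2π × 0.434 = 156°
tan(βl) = tan(156°) = -0.443
Z_in = Z_0·(Z_L + jZ_0·tanβl)/(Z_0 + jZ_L·tanβl)
     = 50·(58.1 − j22.2)/(50 − j25.8)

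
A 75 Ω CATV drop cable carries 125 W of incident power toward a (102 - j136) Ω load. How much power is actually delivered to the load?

|Γ| = |(27 − j136)/(177 − j136)| = 0.621
|Γ|² = 0.386
P_refl = |Γ|²·P_inc = 48.2 W, P_del = (1 − |Γ|²)·P_inc = 76.8 W

P_delivered ≈ 76.8 W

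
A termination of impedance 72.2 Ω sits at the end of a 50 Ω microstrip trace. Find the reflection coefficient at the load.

Γ = 0.182

Γ = (Z_L − Z_0)/(Z_L + Z_0) = (72.2 − 50)/(72.2 + 50) = 22.2/122.2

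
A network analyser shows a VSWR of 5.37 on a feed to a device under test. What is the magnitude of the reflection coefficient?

|Γ| ≈ 0.686

|Γ| = (S − 1)/(S + 1) = (5.37 − 1)/(5.37 + 1) = 4.37/6.37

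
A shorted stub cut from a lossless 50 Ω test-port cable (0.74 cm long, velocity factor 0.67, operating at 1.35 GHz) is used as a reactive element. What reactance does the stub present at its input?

λ = v/f = 0.67·c / 1.35 GHz = 0.149 m
βl = 2π·l/λ = 2π × 0.0497 = 17.9°
tan(βl) = 0.323
For a shorted stub, Z_in = jZ_0·tan(βl)

X_in ≈ 16.1 Ω (inductive)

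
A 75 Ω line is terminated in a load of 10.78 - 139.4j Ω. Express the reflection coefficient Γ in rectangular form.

Γ = (Z_L − Z_0)/(Z_L + Z_0) = (-64.22 − j139.4)/(85.78 − j139.4)

Γ ≈ 0.52 − j0.78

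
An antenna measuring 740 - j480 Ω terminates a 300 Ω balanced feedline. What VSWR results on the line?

Γ = (Z_L − Z_0)/(Z_L + Z_0) = (440 − j480)/(1040 − j480)
|Γ| = 651/1150 = 0.568
VSWR = (1 + |Γ|)/(1 − |Γ|) = 1.57/0.432

VSWR ≈ 3.63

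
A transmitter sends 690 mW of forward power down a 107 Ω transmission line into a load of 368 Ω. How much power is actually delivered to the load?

Γ = (368 − 107)/(368 + 107) = 0.549
|Γ|² = 0.302
P_refl = |Γ|²·P_inc = 208 mW, P_del = (1 − |Γ|²)·P_inc = 482 mW

P_delivered ≈ 482 mW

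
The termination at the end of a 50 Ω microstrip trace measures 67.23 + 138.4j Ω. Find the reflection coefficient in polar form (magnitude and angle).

Γ ≈ 0.769 ∠ 33.2°

Γ = (Z_L − Z_0)/(Z_L + Z_0) = (17.23 + j138.4)/(117.2 + j138.4)
|Γ| = 139/181 = 0.769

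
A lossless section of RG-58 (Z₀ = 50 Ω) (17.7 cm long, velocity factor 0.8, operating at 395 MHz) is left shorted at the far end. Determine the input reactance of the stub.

λ = v/f = 0.8·c / 395 MHz = 0.608 m
βl = 2π·l/λ = 2π × 0.291 = 105°
tan(βl) = -3.77
For a shorted stub, Z_in = jZ_0·tan(βl)

X_in ≈ -188 Ω (capacitive)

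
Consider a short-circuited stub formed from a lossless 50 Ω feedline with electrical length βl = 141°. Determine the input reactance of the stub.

X_in ≈ -40.5 Ω (capacitive)

tan(βl) = -0.81
For a short-circuited stub, Z_in = jZ_0·tan(βl)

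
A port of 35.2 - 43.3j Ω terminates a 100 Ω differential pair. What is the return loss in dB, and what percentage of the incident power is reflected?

RL ≈ 5.21 dB; 30.1% of incident power reflected

Γ = (-64.8 − j43.3)/(135.2 − j43.3), |Γ| = 0.549
RL = −20·log₁₀(0.549) = 5.21 dB
P_refl/P_inc = |Γ|² = 0.301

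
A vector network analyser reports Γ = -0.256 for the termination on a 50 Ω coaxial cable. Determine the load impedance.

Z_L = Z_0·(1 + Γ)/(1 − Γ) = 50·(0.744)/(1.26)

Z_L ≈ 29.6 Ω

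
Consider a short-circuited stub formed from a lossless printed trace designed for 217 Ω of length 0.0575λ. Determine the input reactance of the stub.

X_in ≈ 82 Ω (inductive)

βl = 2π × 0.0575 = 20.7°
tan(βl) = 0.378
For a short-circuited stub, Z_in = jZ_0·tan(βl)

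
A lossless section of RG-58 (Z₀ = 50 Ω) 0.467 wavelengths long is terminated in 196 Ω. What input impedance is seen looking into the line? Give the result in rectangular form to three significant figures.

Z_in ≈ 122 + j89.9 Ω

βl = 2π × 0.467 = 168°
tan(βl) = tan(168°) = -0.21
Z_in = Z_0·(Z_L + jZ_0·tanβl)/(Z_0 + jZ_L·tanβl)
     = 50·(196 − j10.5)/(50 − j41.2)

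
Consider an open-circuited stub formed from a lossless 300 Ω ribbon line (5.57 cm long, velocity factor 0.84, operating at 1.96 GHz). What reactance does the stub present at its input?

λ = v/f = 0.84·c / 1.96 GHz = 0.129 m
βl = 2π·l/λ = 2π × 0.433 = 156°
tan(βl) = -0.446
For an open-circuited stub, Z_in = −jZ_0·cot(βl) = −jZ_0/tan(βl)

X_in ≈ 673 Ω (inductive)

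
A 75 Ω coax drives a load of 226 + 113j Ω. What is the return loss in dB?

RL ≈ 4.63 dB

Γ = (151 + j113)/(301 + j113), |Γ| = 0.587
RL = −20·log₁₀|Γ| = −20·log₁₀(0.587)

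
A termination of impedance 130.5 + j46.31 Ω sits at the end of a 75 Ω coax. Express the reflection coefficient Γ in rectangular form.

Γ = (Z_L − Z_0)/(Z_L + Z_0) = (55.5 + j46.31)/(205.5 + j46.31)

Γ ≈ 0.305 + j0.157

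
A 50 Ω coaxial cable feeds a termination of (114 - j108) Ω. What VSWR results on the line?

Γ = (Z_L − Z_0)/(Z_L + Z_0) = (64 − j108)/(164 − j108)
|Γ| = 126/196 = 0.639
VSWR = (1 + |Γ|)/(1 − |Γ|) = 1.64/0.361

VSWR ≈ 4.54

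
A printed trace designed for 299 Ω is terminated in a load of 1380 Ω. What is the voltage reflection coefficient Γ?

Γ = (Z_L − Z_0)/(Z_L + Z_0) = (1380 − 299)/(1380 + 299) = 1081/1679

Γ = 0.644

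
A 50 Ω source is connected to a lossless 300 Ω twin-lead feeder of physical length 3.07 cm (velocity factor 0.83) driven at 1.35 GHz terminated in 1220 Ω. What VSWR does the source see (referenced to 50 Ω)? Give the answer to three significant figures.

λ = v/f = 0.83·c / 1.35 GHz = 0.184 m
βl = 2π·l/λ = 2π × 0.166 = 59.9°
tan(βl) = 1.73
Z_in = Z_0·(Z_L + jZ_0·tanβl)/(Z_0 + jZ_L·tanβl) = 96.6 − j160 Ω
Γ_s = (Z_in − Z_s)/(Z_in + Z_s) = (46.6 − j160)/(147 − j160), |Γ_s| = 0.768
VSWR = (1 + |Γ_s|)/(1 − |Γ_s|)

VSWR ≈ 7.62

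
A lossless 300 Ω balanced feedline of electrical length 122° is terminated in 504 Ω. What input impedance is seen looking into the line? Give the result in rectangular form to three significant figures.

tan(βl) = tan(122°) = -1.6
Z_in = Z_0·(Z_L + jZ_0·tanβl)/(Z_0 + jZ_L·tanβl)
     = 300·(504 − j480)/(300 − j807)

Z_in ≈ 218 + j106 Ω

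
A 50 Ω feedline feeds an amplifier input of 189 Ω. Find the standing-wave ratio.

VSWR ≈ 3.78

Γ = (189 − 50)/(189 + 50) = 0.582
VSWR = (1 + 0.582)/(1 − 0.582)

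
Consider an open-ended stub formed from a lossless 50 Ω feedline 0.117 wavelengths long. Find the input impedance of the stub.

βl = 2π × 0.117 = 42.1°
tan(βl) = 0.904
For an open-ended stub, Z_in = −jZ_0·cot(βl) = −jZ_0/tan(βl)

Z_in ≈ −j55.3 Ω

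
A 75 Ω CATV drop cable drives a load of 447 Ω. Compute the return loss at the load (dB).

Γ = (447 − 75)/(447 + 75) = 0.713
RL = −20·log₁₀|Γ| = −20·log₁₀(0.713)

RL ≈ 2.94 dB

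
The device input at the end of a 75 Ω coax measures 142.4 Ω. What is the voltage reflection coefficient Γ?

Γ = 0.31

Γ = (Z_L − Z_0)/(Z_L + Z_0) = (142.4 − 75)/(142.4 + 75) = 67.4/217.4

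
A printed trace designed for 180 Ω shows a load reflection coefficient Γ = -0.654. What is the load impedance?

Z_L ≈ 37.7 Ω

Z_L = Z_0·(1 + Γ)/(1 − Γ) = 180·(0.346)/(1.65)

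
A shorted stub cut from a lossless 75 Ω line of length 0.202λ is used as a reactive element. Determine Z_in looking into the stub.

Z_in ≈ +j241 Ω

βl = 2π × 0.202 = 72.7°
tan(βl) = 3.21
For a shorted stub, Z_in = jZ_0·tan(βl)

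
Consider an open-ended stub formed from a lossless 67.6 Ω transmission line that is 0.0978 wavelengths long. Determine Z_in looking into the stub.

Z_in ≈ −j95.8 Ω

βl = 2π × 0.0978 = 35.2°
tan(βl) = 0.706
For an open-ended stub, Z_in = −jZ_0·cot(βl) = −jZ_0/tan(βl)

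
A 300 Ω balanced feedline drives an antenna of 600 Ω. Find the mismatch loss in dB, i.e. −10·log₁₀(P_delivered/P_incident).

mismatch loss ≈ 0.512 dB

Γ = (600 − 300)/(600 + 300) = 0.333
|Γ|² = 0.111, so P_del/P_inc = 1 − |Γ|² = 0.889
ML = −10·log₁₀(1 − |Γ|²)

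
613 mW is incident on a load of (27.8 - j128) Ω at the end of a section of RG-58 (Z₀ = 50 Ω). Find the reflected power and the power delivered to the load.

|Γ| = |(-22.2 − j128)/(77.8 − j128)| = 0.867
|Γ|² = 0.752
P_refl = |Γ|²·P_inc = 461 mW, P_del = (1 − |Γ|²)·P_inc = 152 mW

P_reflected ≈ 461 mW; P_delivered ≈ 152 mW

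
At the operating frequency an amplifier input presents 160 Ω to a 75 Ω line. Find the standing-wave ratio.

Γ = (160 − 75)/(160 + 75) = 0.362
VSWR = (1 + 0.362)/(1 − 0.362)

VSWR ≈ 2.13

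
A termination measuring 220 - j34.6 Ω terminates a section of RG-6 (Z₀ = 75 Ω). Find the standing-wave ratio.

Γ = (Z_L − Z_0)/(Z_L + Z_0) = (145 − j34.6)/(295 − j34.6)
|Γ| = 149/297 = 0.502
VSWR = (1 + |Γ|)/(1 − |Γ|) = 1.5/0.498

VSWR ≈ 3.02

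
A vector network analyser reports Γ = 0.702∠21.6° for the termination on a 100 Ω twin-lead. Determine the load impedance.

Z_L = Z_0·(1 + Γ)/(1 − Γ) = 100·(1.65 + j0.258)/(0.347 − j0.258)

Z_L ≈ 271 + j276 Ω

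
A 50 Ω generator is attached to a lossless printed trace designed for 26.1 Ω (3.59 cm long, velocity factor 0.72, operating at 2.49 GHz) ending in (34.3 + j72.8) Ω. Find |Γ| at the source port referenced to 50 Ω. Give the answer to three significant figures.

|Γ| ≈ 0.821

λ = v/f = 0.72·c / 2.49 GHz = 0.0867 m
βl = 2π·l/λ = 2π × 0.414 = 149°
tan(βl) = -0.601
Z_in = Z_0·(Z_L + jZ_0·tanβl)/(Z_0 + jZ_L·tanβl) = 5.99 + j23.1 Ω
Γ_s = (Z_in − Z_s)/(Z_in + Z_s) = (-44 + j23.1)/(56 + j23.1), |Γ_s| = 0.821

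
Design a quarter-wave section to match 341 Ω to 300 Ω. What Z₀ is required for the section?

Z_qwt = √(Z_0·R_L) = √(300 × 341) = √102300

Z_qwt ≈ 320 Ω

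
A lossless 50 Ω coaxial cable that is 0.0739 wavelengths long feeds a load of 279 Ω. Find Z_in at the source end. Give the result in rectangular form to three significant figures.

Z_in ≈ 39.6 − j85.7 Ω

βl = 2π × 0.0739 = 26.6°
tan(βl) = tan(26.6°) = 0.501
Z_in = Z_0·(Z_L + jZ_0·tanβl)/(Z_0 + jZ_L·tanβl)
     = 50·(279 + j25)/(50 + j140)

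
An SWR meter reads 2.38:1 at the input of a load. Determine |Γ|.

|Γ| ≈ 0.408

|Γ| = (S − 1)/(S + 1) = (2.38 − 1)/(2.38 + 1) = 1.38/3.38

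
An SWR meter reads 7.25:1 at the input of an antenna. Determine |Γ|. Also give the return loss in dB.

|Γ| ≈ 0.758; return loss ≈ 2.41 dB

|Γ| = (S − 1)/(S + 1) = (7.25 − 1)/(7.25 + 1) = 6.25/8.25
RL = −20·log₁₀|Γ| = −20·log₁₀(0.758)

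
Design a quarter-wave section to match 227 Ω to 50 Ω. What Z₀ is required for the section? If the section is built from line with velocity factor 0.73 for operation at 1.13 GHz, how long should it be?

Z_qwt ≈ 107 Ω; length ≈ 4.85 cm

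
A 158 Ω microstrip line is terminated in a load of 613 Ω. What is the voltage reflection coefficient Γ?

Γ = 0.59

Γ = (Z_L − Z_0)/(Z_L + Z_0) = (613 − 158)/(613 + 158) = 455/771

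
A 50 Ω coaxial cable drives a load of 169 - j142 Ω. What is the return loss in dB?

Γ = (119 − j142)/(219 − j142), |Γ| = 0.71
RL = −20·log₁₀|Γ| = −20·log₁₀(0.71)

RL ≈ 2.98 dB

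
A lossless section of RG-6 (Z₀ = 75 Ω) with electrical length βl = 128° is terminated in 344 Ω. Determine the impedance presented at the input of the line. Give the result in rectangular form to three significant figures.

tan(βl) = tan(128°) = -1.28
Z_in = Z_0·(Z_L + jZ_0·tanβl)/(Z_0 + jZ_L·tanβl)
     = 75·(344 − j96)/(75 − j440)

Z_in ≈ 25.6 + j54.2 Ω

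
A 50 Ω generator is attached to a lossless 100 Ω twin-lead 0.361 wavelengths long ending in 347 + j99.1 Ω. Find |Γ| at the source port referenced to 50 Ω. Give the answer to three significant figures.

|Γ| ≈ 0.593

βl = 2π × 0.361 = 130°
tan(βl) = -1.19
Z_in = Z_0·(Z_L + jZ_0·tanβl)/(Z_0 + jZ_L·tanβl) = 38.4 + j63.6 Ω
Γ_s = (Z_in − Z_s)/(Z_in + Z_s) = (-11.6 + j63.6)/(88.4 + j63.6), |Γ_s| = 0.593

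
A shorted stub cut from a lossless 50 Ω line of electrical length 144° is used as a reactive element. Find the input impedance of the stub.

tan(βl) = -0.727
For a shorted stub, Z_in = jZ_0·tan(βl)

Z_in ≈ −j36.3 Ω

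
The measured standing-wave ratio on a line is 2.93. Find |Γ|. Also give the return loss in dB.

|Γ| = (S − 1)/(S + 1) = (2.93 − 1)/(2.93 + 1) = 1.93/3.93
RL = −20·log₁₀|Γ| = −20·log₁₀(0.491)

|Γ| ≈ 0.491; return loss ≈ 6.18 dB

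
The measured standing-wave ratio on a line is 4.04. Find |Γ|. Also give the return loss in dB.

|Γ| = (S − 1)/(S + 1) = (4.04 − 1)/(4.04 + 1) = 3.04/5.04
RL = −20·log₁₀|Γ| = −20·log₁₀(0.603)

|Γ| ≈ 0.603; return loss ≈ 4.39 dB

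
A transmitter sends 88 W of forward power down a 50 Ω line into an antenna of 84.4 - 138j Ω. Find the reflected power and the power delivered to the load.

|Γ| = |(34.4 − j138)/(134.4 − j138)| = 0.738
|Γ|² = 0.545
P_refl = |Γ|²·P_inc = 48 W, P_del = (1 − |Γ|²)·P_inc = 40 W

P_reflected ≈ 48 W; P_delivered ≈ 40 W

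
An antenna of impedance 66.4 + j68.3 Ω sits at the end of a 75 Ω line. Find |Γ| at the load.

Γ = (Z_L − Z_0)/(Z_L + Z_0) = (-8.6 + j68.3)/(141.4 + j68.3)
|Γ| = 68.8/157

|Γ| ≈ 0.438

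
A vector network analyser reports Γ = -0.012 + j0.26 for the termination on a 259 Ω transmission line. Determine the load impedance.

Z_L ≈ 221 + j123 Ω

Z_L = Z_0·(1 + Γ)/(1 − Γ) = 259·(0.988 + j0.26)/(1.01 − j0.26)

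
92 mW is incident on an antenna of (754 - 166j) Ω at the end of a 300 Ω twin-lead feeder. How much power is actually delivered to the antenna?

|Γ| = |(454 − j166)/(1054 − j166)| = 0.453
|Γ|² = 0.205
P_refl = |Γ|²·P_inc = 18.9 mW, P_del = (1 − |Γ|²)·P_inc = 73.1 mW

P_delivered ≈ 73.1 mW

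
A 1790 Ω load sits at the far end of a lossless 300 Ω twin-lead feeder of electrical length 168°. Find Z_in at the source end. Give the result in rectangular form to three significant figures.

Z_in ≈ 717 + j846 Ω

tan(βl) = tan(168°) = -0.213
Z_in = Z_0·(Z_L + jZ_0·tanβl)/(Z_0 + jZ_L·tanβl)
     = 300·(1790 − j63.8)/(300 − j380)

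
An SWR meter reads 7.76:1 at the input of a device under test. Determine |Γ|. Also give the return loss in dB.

|Γ| = (S − 1)/(S + 1) = (7.76 − 1)/(7.76 + 1) = 6.76/8.76
RL = −20·log₁₀|Γ| = −20·log₁₀(0.772)

|Γ| ≈ 0.772; return loss ≈ 2.25 dB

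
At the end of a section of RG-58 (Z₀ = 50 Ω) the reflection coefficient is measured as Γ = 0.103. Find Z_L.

Z_L ≈ 61.5 Ω

Z_L = Z_0·(1 + Γ)/(1 − Γ) = 50·(1.1)/(0.897)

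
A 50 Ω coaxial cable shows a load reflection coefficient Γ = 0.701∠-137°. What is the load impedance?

Z_L = Z_0·(1 + Γ)/(1 − Γ) = 50·(0.487 − j0.478)/(1.51 + j0.478)

Z_L ≈ 10.1 − j19 Ω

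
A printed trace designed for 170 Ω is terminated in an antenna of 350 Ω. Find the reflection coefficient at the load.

Γ = 0.346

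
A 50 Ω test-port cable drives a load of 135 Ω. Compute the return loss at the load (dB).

Γ = (135 − 50)/(135 + 50) = 0.459
RL = −20·log₁₀|Γ| = −20·log₁₀(0.459)

RL ≈ 6.76 dB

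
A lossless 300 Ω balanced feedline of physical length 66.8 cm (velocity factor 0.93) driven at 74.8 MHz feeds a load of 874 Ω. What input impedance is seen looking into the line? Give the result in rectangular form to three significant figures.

Z_in ≈ 123 − j123 Ω

λ = v/f = 0.93·c / 74.8 MHz = 3.73 m
βl = 2π·l/λ = 2π × 0.179 = 64.5°
tan(βl) = tan(64.5°) = 2.09
Z_in = Z_0·(Z_L + jZ_0·tanβl)/(Z_0 + jZ_L·tanβl)
     = 300·(874 + j628)/(300 + j1830)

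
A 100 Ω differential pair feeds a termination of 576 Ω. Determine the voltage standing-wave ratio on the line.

VSWR ≈ 5.76

Γ = (576 − 100)/(576 + 100) = 0.704
VSWR = (1 + 0.704)/(1 − 0.704)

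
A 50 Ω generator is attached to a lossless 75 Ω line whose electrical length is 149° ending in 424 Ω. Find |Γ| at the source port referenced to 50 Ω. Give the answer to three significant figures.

|Γ| ≈ 0.758

tan(βl) = -0.601
Z_in = Z_0·(Z_L + jZ_0·tanβl)/(Z_0 + jZ_L·tanβl) = 46 + j111 Ω
Γ_s = (Z_in − Z_s)/(Z_in + Z_s) = (-3.98 + j111)/(96 + j111), |Γ_s| = 0.758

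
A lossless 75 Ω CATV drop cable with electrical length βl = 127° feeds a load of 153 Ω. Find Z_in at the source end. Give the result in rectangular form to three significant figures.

Z_in ≈ 50.7 + j37.8 Ω

tan(βl) = tan(127°) = -1.33
Z_in = Z_0·(Z_L + jZ_0·tanβl)/(Z_0 + jZ_L·tanβl)
     = 75·(153 − j99.5)/(75 − j203)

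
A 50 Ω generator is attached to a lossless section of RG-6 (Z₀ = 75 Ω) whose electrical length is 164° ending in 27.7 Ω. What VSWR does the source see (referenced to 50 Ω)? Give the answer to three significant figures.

VSWR ≈ 2.01

tan(βl) = -0.287
Z_in = Z_0·(Z_L + jZ_0·tanβl)/(Z_0 + jZ_L·tanβl) = 29.6 − j18.4 Ω
Γ_s = (Z_in − Z_s)/(Z_in + Z_s) = (-20.4 − j18.4)/(79.6 − j18.4), |Γ_s| = 0.335
VSWR = (1 + |Γ_s|)/(1 − |Γ_s|)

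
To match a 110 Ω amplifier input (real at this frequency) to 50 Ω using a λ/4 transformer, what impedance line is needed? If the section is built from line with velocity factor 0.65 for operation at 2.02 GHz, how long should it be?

Z_qwt ≈ 74.2 Ω; length ≈ 2.41 cm

Z_qwt = √(Z_0·R_L) = √(50 × 110) = √5500
λ = 0.65·c/f = 0.0965 m, so l = λ/4 = 0.0241 m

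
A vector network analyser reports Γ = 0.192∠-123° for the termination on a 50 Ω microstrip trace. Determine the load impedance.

Z_L = Z_0·(1 + Γ)/(1 − Γ) = 50·(0.895 − j0.161)/(1.1 + j0.161)

Z_L ≈ 38.6 − j12.9 Ω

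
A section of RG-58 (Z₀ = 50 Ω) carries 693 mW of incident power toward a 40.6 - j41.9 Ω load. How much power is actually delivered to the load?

|Γ| = |(-9.4 − j41.9)/(90.6 − j41.9)| = 0.43
|Γ|² = 0.185
P_refl = |Γ|²·P_inc = 128 mW, P_del = (1 − |Γ|²)·P_inc = 565 mW

P_delivered ≈ 565 mW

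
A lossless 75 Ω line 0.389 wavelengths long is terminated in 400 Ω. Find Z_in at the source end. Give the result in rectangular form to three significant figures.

βl = 2π × 0.389 = 140°
tan(βl) = tan(140°) = -0.838
Z_in = Z_0·(Z_L + jZ_0·tanβl)/(Z_0 + jZ_L·tanβl)
     = 75·(400 − j62.8)/(75 − j335)

Z_in ≈ 32.5 + j82.2 Ω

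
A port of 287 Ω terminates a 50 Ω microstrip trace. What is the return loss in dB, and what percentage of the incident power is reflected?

Γ = (287 − 50)/(287 + 50) = 0.703
RL = −20·log₁₀(0.703) = 3.06 dB
P_refl/P_inc = |Γ|² = 0.495

RL ≈ 3.06 dB; 49.5% of incident power reflected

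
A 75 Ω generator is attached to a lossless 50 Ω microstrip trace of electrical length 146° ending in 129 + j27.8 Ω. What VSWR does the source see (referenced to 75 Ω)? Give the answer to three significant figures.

VSWR ≈ 2.79

tan(βl) = -0.675
Z_in = Z_0·(Z_L + jZ_0·tanβl)/(Z_0 + jZ_L·tanβl) = 38.2 + j44 Ω
Γ_s = (Z_in − Z_s)/(Z_in + Z_s) = (-36.8 + j44)/(113 + j44), |Γ_s| = 0.473
VSWR = (1 + |Γ_s|)/(1 − |Γ_s|)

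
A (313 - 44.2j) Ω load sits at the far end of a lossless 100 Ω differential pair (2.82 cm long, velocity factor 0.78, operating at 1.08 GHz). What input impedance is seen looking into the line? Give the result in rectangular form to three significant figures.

λ = v/f = 0.78·c / 1.08 GHz = 0.217 m
βl = 2π·l/λ = 2π × 0.13 = 46.9°
tan(βl) = tan(46.9°) = 1.07
Z_in = Z_0·(Z_L + jZ_0·tanβl)/(Z_0 + jZ_L·tanβl)
     = 100·(313 + j62.5)/(147 + j334)

Z_in ≈ 50.3 − j71.6 Ω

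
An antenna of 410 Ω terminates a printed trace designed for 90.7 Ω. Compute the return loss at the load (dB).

RL ≈ 3.91 dB

Γ = (410 − 90.7)/(410 + 90.7) = 0.638
RL = −20·log₁₀|Γ| = −20·log₁₀(0.638)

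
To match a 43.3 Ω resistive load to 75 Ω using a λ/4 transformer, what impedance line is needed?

Z_qwt ≈ 57 Ω

Z_qwt = √(Z_0·R_L) = √(75 × 43.3) = √3248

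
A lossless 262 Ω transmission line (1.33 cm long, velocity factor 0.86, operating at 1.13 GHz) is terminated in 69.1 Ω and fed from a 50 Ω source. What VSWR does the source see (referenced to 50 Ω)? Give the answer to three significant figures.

λ = v/f = 0.86·c / 1.13 GHz = 0.228 m
βl = 2π·l/λ = 2π × 0.0583 = 21°
tan(βl) = 0.383
Z_in = Z_0·(Z_L + jZ_0·tanβl)/(Z_0 + jZ_L·tanβl) = 78.4 + j92.5 Ω
Γ_s = (Z_in − Z_s)/(Z_in + Z_s) = (28.4 + j92.5)/(128 + j92.5), |Γ_s| = 0.611
VSWR = (1 + |Γ_s|)/(1 − |Γ_s|)

VSWR ≈ 4.15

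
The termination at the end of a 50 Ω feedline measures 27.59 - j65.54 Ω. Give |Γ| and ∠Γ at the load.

Γ ≈ 0.682 ∠ -68.7°

Γ = (Z_L − Z_0)/(Z_L + Z_0) = (-22.41 − j65.54)/(77.59 − j65.54)
|Γ| = 69.3/102 = 0.682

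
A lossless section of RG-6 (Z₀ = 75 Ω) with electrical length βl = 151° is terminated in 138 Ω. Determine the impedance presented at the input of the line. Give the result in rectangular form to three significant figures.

tan(βl) = tan(151°) = -0.554
Z_in = Z_0·(Z_L + jZ_0·tanβl)/(Z_0 + jZ_L·tanβl)
     = 75·(138 − j41.6)/(75 − j76.5)

Z_in ≈ 88.4 + j48.6 Ω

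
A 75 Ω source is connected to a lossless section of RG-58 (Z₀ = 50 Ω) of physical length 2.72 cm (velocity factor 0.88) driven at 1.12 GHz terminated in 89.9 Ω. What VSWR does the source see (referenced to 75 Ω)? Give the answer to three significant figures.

VSWR ≈ 1.98

λ = v/f = 0.88·c / 1.12 GHz = 0.236 m
βl = 2π·l/λ = 2π × 0.115 = 41.5°
tan(βl) = 0.886
Z_in = Z_0·(Z_L + jZ_0·tanβl)/(Z_0 + jZ_L·tanβl) = 45.4 − j28 Ω
Γ_s = (Z_in − Z_s)/(Z_in + Z_s) = (-29.6 − j28)/(120 − j28), |Γ_s| = 0.33
VSWR = (1 + |Γ_s|)/(1 − |Γ_s|)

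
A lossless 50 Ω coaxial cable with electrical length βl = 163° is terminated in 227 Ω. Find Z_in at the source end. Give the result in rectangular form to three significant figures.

tan(βl) = tan(163°) = -0.306
Z_in = Z_0·(Z_L + jZ_0·tanβl)/(Z_0 + jZ_L·tanβl)
     = 50·(227 − j15.3)/(50 − j69.4)

Z_in ≈ 84.8 + j102 Ω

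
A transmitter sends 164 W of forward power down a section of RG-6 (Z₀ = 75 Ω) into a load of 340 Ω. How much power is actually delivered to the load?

Γ = (340 − 75)/(340 + 75) = 0.639
|Γ|² = 0.408
P_refl = |Γ|²·P_inc = 66.9 W, P_del = (1 − |Γ|²)·P_inc = 97.1 W

P_delivered ≈ 97.1 W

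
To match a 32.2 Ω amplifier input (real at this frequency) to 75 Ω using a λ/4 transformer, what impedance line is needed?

Z_qwt = √(Z_0·R_L) = √(75 × 32.2) = √2415

Z_qwt ≈ 49.1 Ω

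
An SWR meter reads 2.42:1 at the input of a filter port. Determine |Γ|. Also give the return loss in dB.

|Γ| = (S − 1)/(S + 1) = (2.42 − 1)/(2.42 + 1) = 1.42/3.42
RL = −20·log₁₀|Γ| = −20·log₁₀(0.415)

|Γ| ≈ 0.415; return loss ≈ 7.63 dB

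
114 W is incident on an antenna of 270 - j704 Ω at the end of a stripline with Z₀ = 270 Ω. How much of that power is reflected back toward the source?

P_reflected ≈ 71.8 W

|Γ| = |(0 − j704)/(540 − j704)| = 0.793
|Γ|² = 0.63
P_refl = |Γ|²·P_inc = 71.8 W, P_del = (1 − |Γ|²)·P_inc = 42.2 W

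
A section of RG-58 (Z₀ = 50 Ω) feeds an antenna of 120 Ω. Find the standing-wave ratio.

VSWR ≈ 2.4

Γ = (120 − 50)/(120 + 50) = 0.412
VSWR = (1 + 0.412)/(1 − 0.412)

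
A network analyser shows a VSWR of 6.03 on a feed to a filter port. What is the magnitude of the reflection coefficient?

|Γ| = (S − 1)/(S + 1) = (6.03 − 1)/(6.03 + 1) = 5.03/7.03

|Γ| ≈ 0.716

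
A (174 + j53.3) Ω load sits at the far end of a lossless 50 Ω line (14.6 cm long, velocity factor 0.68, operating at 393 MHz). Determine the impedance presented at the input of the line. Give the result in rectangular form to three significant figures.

Z_in ≈ 13.2 + j5.15 Ω

λ = v/f = 0.68·c / 393 MHz = 0.519 m
βl = 2π·l/λ = 2π × 0.281 = 101°
tan(βl) = tan(101°) = -5.02
Z_in = Z_0·(Z_L + jZ_0·tanβl)/(Z_0 + jZ_L·tanβl)
     = 50·(174 − j198)/(318 − j874)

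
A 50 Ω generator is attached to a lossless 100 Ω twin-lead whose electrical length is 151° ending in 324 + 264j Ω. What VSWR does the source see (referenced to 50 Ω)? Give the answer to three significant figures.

tan(βl) = -0.554
Z_in = Z_0·(Z_L + jZ_0·tanβl)/(Z_0 + jZ_L·tanβl) = 45.6 + j118 Ω
Γ_s = (Z_in − Z_s)/(Z_in + Z_s) = (-4.43 + j118)/(95.6 + j118), |Γ_s| = 0.777
VSWR = (1 + |Γ_s|)/(1 − |Γ_s|)

VSWR ≈ 7.98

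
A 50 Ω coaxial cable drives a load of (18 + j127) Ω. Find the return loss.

RL ≈ 0.827 dB

Γ = (-32 + j127)/(68 + j127), |Γ| = 0.909
RL = −20·log₁₀|Γ| = −20·log₁₀(0.909)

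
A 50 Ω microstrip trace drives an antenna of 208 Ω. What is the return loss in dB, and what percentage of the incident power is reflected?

Γ = (208 − 50)/(208 + 50) = 0.612
RL = −20·log₁₀(0.612) = 4.26 dB
P_refl/P_inc = |Γ|² = 0.375

RL ≈ 4.26 dB; 37.5% of incident power reflected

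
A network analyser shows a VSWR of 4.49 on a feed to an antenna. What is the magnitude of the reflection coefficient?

|Γ| ≈ 0.636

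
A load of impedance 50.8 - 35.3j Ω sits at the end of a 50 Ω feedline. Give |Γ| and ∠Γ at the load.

Γ = (Z_L − Z_0)/(Z_L + Z_0) = (0.8 − j35.3)/(100.8 − j35.3)
|Γ| = 35.3/107 = 0.331

Γ ≈ 0.331 ∠ -69.4°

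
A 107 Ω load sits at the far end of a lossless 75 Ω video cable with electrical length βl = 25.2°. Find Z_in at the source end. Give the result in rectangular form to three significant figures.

Z_in ≈ 90.1 − j25.2 Ω

tan(βl) = tan(25.2°) = 0.471
Z_in = Z_0·(Z_L + jZ_0·tanβl)/(Z_0 + jZ_L·tanβl)
     = 75·(107 + j35.3)/(75 + j50.4)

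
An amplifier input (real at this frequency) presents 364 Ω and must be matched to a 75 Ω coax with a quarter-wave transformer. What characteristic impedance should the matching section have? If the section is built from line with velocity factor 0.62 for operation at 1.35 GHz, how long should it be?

Z_qwt ≈ 165 Ω; length ≈ 3.44 cm

Z_qwt = √(Z_0·R_L) = √(75 × 364) = √27300
λ = 0.62·c/f = 0.138 m, so l = λ/4 = 0.0344 m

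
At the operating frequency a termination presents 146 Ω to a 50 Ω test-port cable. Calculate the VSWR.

VSWR ≈ 2.92

Γ = (146 − 50)/(146 + 50) = 0.49
VSWR = (1 + 0.49)/(1 − 0.49)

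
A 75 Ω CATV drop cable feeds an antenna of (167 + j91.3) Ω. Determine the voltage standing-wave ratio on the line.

Γ = (Z_L − Z_0)/(Z_L + Z_0) = (92 + j91.3)/(242 + j91.3)
|Γ| = 130/259 = 0.501
VSWR = (1 + |Γ|)/(1 − |Γ|) = 1.5/0.499

VSWR ≈ 3.01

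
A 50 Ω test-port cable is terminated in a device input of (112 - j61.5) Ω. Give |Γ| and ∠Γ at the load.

Γ = (Z_L − Z_0)/(Z_L + Z_0) = (62 − j61.5)/(162 − j61.5)
|Γ| = 87.3/173 = 0.504

Γ ≈ 0.504 ∠ -24°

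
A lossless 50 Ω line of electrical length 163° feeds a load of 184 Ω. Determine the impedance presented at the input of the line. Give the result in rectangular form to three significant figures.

tan(βl) = tan(163°) = -0.306
Z_in = Z_0·(Z_L + jZ_0·tanβl)/(Z_0 + jZ_L·tanβl)
     = 50·(184 − j15.3)/(50 − j56.3)

Z_in ≈ 88.8 + j84.6 Ω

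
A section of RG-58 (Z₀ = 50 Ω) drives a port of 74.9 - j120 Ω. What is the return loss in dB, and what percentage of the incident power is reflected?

RL ≈ 3 dB; 50.1% of incident power reflected

Γ = (24.9 − j120)/(124.9 − j120), |Γ| = 0.708
RL = −20·log₁₀(0.708) = 3 dB
P_refl/P_inc = |Γ|² = 0.501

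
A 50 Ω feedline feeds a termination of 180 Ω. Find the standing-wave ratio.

Γ = (180 − 50)/(180 + 50) = 0.565
VSWR = (1 + 0.565)/(1 − 0.565)

VSWR ≈ 3.6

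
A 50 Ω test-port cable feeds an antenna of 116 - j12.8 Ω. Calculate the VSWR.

VSWR ≈ 2.35

Γ = (Z_L − Z_0)/(Z_L + Z_0) = (66 − j12.8)/(166 − j12.8)
|Γ| = 67.2/166 = 0.404
VSWR = (1 + |Γ|)/(1 − |Γ|) = 1.4/0.596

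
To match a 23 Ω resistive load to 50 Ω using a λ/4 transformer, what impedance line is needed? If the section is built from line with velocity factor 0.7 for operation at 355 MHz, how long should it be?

Z_qwt ≈ 33.9 Ω; length ≈ 14.8 cm

Z_qwt = √(Z_0·R_L) = √(50 × 23) = √1150
λ = 0.7·c/f = 0.592 m, so l = λ/4 = 0.148 m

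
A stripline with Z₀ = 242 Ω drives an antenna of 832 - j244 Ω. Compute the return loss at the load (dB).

RL ≈ 4.74 dB

Γ = (590 − j244)/(1074 − j244), |Γ| = 0.58
RL = −20·log₁₀|Γ| = −20·log₁₀(0.58)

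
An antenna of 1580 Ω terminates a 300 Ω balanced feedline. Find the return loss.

Γ = (1580 − 300)/(1580 + 300) = 0.681
RL = −20·log₁₀|Γ| = −20·log₁₀(0.681)

RL ≈ 3.34 dB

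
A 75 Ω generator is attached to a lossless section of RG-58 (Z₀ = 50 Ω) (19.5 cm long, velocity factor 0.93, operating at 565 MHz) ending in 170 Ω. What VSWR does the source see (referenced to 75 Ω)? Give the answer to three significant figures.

VSWR ≈ 3.39

λ = v/f = 0.93·c / 565 MHz = 0.494 m
βl = 2π·l/λ = 2π × 0.395 = 142°
tan(βl) = -0.777
Z_in = Z_0·(Z_L + jZ_0·tanβl)/(Z_0 + jZ_L·tanβl) = 34.2 + j51.4 Ω
Γ_s = (Z_in − Z_s)/(Z_in + Z_s) = (-40.8 + j51.4)/(109 + j51.4), |Γ_s| = 0.544
VSWR = (1 + |Γ_s|)/(1 − |Γ_s|)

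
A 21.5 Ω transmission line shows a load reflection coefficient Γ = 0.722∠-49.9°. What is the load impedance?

Z_L = Z_0·(1 + Γ)/(1 − Γ) = 21.5·(1.47 − j0.552)/(0.535 + j0.552)

Z_L ≈ 17.4 − j40.2 Ω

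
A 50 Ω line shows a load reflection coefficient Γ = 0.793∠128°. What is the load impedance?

Z_L = Z_0·(1 + Γ)/(1 − Γ) = 50·(0.512 + j0.625)/(1.49 − j0.625)

Z_L ≈ 7.12 + j24 Ω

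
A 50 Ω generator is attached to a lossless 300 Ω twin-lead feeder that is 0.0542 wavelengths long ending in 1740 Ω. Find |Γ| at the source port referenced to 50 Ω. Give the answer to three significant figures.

|Γ| ≈ 0.938

βl = 2π × 0.0542 = 19.5°
tan(βl) = 0.354
Z_in = Z_0·(Z_L + jZ_0·tanβl)/(Z_0 + jZ_L·tanβl) = 375 − j664 Ω
Γ_s = (Z_in − Z_s)/(Z_in + Z_s) = (325 − j664)/(425 − j664), |Γ_s| = 0.938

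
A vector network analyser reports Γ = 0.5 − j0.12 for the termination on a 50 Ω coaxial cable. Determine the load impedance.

Z_L ≈ 139 − j45.4 Ω

Z_L = Z_0·(1 + Γ)/(1 − Γ) = 50·(1.5 − j0.12)/(0.5 + j0.12)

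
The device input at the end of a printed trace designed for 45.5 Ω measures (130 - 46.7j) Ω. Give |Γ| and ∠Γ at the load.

Γ = (Z_L − Z_0)/(Z_L + Z_0) = (84.5 − j46.7)/(175.5 − j46.7)
|Γ| = 96.5/182 = 0.532

Γ ≈ 0.532 ∠ -14°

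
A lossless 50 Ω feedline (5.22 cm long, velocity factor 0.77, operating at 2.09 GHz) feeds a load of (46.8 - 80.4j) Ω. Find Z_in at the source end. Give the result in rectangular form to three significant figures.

Z_in ≈ 89.1 − j104 Ω

λ = v/f = 0.77·c / 2.09 GHz = 0.111 m
βl = 2π·l/λ = 2π × 0.472 = 170°
tan(βl) = tan(170°) = -0.176
Z_in = Z_0·(Z_L + jZ_0·tanβl)/(Z_0 + jZ_L·tanβl)
     = 50·(46.8 − j89.2)/(35.9 − j8.23)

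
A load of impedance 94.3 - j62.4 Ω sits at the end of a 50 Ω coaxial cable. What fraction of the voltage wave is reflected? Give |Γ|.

|Γ| ≈ 0.487

Γ = (Z_L − Z_0)/(Z_L + Z_0) = (44.3 − j62.4)/(144.3 − j62.4)
|Γ| = 76.5/157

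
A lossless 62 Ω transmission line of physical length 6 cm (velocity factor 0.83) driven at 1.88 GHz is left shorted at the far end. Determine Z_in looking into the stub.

λ = v/f = 0.83·c / 1.88 GHz = 0.132 m
βl = 2π·l/λ = 2π × 0.453 = 163°
tan(βl) = -0.304
For a shorted stub, Z_in = jZ_0·tan(βl)

Z_in ≈ −j18.9 Ω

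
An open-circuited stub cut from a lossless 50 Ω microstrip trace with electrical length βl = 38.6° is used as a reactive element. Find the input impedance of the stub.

tan(βl) = 0.798
For an open-circuited stub, Z_in = −jZ_0·cot(βl) = −jZ_0/tan(βl)

Z_in ≈ −j62.6 Ω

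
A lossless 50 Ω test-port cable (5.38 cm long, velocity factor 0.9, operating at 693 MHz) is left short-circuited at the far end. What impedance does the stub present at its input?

λ = v/f = 0.9·c / 693 MHz = 0.39 m
βl = 2π·l/λ = 2π × 0.138 = 49.7°
tan(βl) = 1.18
For a short-circuited stub, Z_in = jZ_0·tan(βl)

Z_in ≈ +j59 Ω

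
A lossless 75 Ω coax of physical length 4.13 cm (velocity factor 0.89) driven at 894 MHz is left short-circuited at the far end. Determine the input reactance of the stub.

X_in ≈ 88.7 Ω (inductive)

λ = v/f = 0.89·c / 894 MHz = 0.299 m
βl = 2π·l/λ = 2π × 0.138 = 49.8°
tan(βl) = 1.18
For a short-circuited stub, Z_in = jZ_0·tan(βl)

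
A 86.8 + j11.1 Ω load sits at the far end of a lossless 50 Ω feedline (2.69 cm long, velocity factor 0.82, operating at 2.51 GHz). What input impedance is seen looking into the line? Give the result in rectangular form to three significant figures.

λ = v/f = 0.82·c / 2.51 GHz = 0.098 m
βl = 2π·l/λ = 2π × 0.274 = 98.8°
tan(βl) = tan(98.8°) = -6.45
Z_in = Z_0·(Z_L + jZ_0·tanβl)/(Z_0 + jZ_L·tanβl)
     = 50·(86.8 − j312)/(122 − j560)

Z_in ≈ 28.2 + j1.63 Ω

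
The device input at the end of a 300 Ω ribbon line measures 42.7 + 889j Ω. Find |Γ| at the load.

|Γ| ≈ 0.971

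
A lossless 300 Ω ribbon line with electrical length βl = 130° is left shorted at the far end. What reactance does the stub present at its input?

tan(βl) = -1.19
For a shorted stub, Z_in = jZ_0·tan(βl)

X_in ≈ -358 Ω (capacitive)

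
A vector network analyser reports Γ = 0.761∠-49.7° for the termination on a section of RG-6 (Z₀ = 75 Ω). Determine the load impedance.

Z_L ≈ 53.1 − j146 Ω

Z_L = Z_0·(1 + Γ)/(1 − Γ) = 75·(1.49 − j0.58)/(0.508 + j0.58)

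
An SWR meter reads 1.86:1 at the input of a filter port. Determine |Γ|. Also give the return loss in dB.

|Γ| = (S − 1)/(S + 1) = (1.86 − 1)/(1.86 + 1) = 0.86/2.86
RL = −20·log₁₀|Γ| = −20·log₁₀(0.301)

|Γ| ≈ 0.301; return loss ≈ 10.4 dB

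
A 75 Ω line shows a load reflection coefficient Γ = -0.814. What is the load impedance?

Z_L ≈ 7.69 Ω

Z_L = Z_0·(1 + Γ)/(1 − Γ) = 75·(0.186)/(1.81)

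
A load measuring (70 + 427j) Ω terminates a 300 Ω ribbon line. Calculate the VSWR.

Γ = (Z_L − Z_0)/(Z_L + Z_0) = (-230 + j427)/(370 + j427)
|Γ| = 485/565 = 0.858
VSWR = (1 + |Γ|)/(1 − |Γ|) = 1.86/0.142

VSWR ≈ 13.1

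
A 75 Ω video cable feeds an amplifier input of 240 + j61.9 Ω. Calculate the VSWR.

Γ = (Z_L − Z_0)/(Z_L + Z_0) = (165 + j61.9)/(315 + j61.9)
|Γ| = 176/321 = 0.549
VSWR = (1 + |Γ|)/(1 − |Γ|) = 1.55/0.451

VSWR ≈ 3.43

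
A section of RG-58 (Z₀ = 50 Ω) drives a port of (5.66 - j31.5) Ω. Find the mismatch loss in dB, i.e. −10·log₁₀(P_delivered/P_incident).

Γ = (-44.34 − j31.5)/(55.66 − j31.5), |Γ| = 0.85
|Γ|² = 0.723, so P_del/P_inc = 1 − |Γ|² = 0.277
ML = −10·log₁₀(1 − |Γ|²)

mismatch loss ≈ 5.58 dB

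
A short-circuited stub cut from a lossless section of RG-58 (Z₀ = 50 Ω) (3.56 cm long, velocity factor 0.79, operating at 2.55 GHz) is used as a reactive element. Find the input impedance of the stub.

λ = v/f = 0.79·c / 2.55 GHz = 0.0929 m
βl = 2π·l/λ = 2π × 0.383 = 138°
tan(βl) = -0.904
For a short-circuited stub, Z_in = jZ_0·tan(βl)

Z_in ≈ −j45.2 Ω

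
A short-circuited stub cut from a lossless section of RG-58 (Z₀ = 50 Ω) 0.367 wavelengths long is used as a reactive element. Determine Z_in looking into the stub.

βl = 2π × 0.367 = 132°
tan(βl) = -1.11
For a short-circuited stub, Z_in = jZ_0·tan(βl)

Z_in ≈ −j55.3 Ω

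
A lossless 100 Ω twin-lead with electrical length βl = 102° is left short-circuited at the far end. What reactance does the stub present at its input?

X_in ≈ -470 Ω (capacitive)

tan(βl) = -4.7
For a short-circuited stub, Z_in = jZ_0·tan(βl)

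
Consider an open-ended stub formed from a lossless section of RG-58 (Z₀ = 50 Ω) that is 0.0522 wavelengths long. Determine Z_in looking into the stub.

Z_in ≈ −j147 Ω

βl = 2π × 0.0522 = 18.8°
tan(βl) = 0.34
For an open-ended stub, Z_in = −jZ_0·cot(βl) = −jZ_0/tan(βl)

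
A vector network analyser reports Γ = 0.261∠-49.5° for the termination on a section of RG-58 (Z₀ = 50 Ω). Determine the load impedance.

Z_L ≈ 63.9 − j27.2 Ω

Z_L = Z_0·(1 + Γ)/(1 − Γ) = 50·(1.17 − j0.198)/(0.83 + j0.198)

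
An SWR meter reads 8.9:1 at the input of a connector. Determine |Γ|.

|Γ| = (S − 1)/(S + 1) = (8.9 − 1)/(8.9 + 1) = 7.9/9.9

|Γ| ≈ 0.798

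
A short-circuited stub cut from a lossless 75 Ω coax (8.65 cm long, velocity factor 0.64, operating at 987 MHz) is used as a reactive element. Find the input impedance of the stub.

Z_in ≈ −j27.2 Ω

λ = v/f = 0.64·c / 987 MHz = 0.195 m
βl = 2π·l/λ = 2π × 0.445 = 160°
tan(βl) = -0.362
For a short-circuited stub, Z_in = jZ_0·tan(βl)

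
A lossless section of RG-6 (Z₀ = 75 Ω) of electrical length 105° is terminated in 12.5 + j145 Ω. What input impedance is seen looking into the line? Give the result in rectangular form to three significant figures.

tan(βl) = tan(105°) = -3.73
Z_in = Z_0·(Z_L + jZ_0·tanβl)/(Z_0 + jZ_L·tanβl)
     = 75·(12.5 − j135)/(616 − j46.7)

Z_in ≈ 2.75 − j16.2 Ω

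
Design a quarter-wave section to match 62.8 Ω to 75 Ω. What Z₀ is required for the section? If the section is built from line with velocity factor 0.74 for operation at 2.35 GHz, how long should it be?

Z_qwt = √(Z_0·R_L) = √(75 × 62.8) = √4710
λ = 0.74·c/f = 0.0945 m, so l = λ/4 = 0.0236 m

Z_qwt ≈ 68.6 Ω; length ≈ 2.36 cm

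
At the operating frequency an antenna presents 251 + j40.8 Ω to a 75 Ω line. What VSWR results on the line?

VSWR ≈ 3.44

Γ = (Z_L − Z_0)/(Z_L + Z_0) = (176 + j40.8)/(326 + j40.8)
|Γ| = 181/329 = 0.55
VSWR = (1 + |Γ|)/(1 − |Γ|) = 1.55/0.45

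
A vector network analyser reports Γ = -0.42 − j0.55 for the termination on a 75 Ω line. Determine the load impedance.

Z_L ≈ 16.9 − j35.6 Ω

Z_L = Z_0·(1 + Γ)/(1 − Γ) = 75·(0.58 − j0.55)/(1.42 + j0.55)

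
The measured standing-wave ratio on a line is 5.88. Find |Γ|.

|Γ| = (S − 1)/(S + 1) = (5.88 − 1)/(5.88 + 1) = 4.88/6.88

|Γ| ≈ 0.709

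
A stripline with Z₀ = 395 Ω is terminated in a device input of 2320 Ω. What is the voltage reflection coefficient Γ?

Γ = 0.709

Γ = (Z_L − Z_0)/(Z_L + Z_0) = (2320 − 395)/(2320 + 395) = 1925/2715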